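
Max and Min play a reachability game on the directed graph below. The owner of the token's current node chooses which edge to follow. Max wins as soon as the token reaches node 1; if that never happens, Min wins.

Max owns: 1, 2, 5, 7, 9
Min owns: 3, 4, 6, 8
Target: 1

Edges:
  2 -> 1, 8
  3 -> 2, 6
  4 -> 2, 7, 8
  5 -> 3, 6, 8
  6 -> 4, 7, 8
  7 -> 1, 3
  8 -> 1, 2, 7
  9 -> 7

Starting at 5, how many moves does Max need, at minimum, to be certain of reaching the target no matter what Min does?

3

A0 = {1}
A1: add {2, 7} — 2 (Max) has 2→1; 7 (Max) has 7→1.
A2: add {8, 9} — 8 (Min): all of {1, 2, 7} already in; 9 (Max) has 9→7.
A3: add {4, 5} — 4 (Min): all of {2, 7, 8} already in; 5 (Max) has 5→8.
5 enters the attractor at level 3, so Max can force the target in 3 moves from there.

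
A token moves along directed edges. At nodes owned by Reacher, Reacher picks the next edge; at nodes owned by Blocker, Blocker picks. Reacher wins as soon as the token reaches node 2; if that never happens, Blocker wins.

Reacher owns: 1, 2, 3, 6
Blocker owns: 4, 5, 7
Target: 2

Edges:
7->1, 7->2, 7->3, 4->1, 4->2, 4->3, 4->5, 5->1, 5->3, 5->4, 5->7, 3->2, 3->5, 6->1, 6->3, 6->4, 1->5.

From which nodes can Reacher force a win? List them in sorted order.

2, 3, 6

A0 = {2}
A1: add {3} — 3 (Reacher) has 3→2.
A2: add {6} — 6 (Reacher) has 6→3.
A3 = A2; e.g. 1 (Reacher) has no edge into A2. Fixed point.
Reacher's winning region = {2, 3, 6}.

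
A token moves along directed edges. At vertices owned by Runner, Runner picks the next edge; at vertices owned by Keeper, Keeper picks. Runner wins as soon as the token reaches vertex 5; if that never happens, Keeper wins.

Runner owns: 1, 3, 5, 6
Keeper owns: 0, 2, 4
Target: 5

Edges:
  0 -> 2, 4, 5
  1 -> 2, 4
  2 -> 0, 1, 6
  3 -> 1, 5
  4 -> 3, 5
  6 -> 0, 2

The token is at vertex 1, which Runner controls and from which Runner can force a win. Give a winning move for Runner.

4

A0 = {5}
A1: add {3} — 3 (Runner) has 3→5.
A2: add {4} — 4 (Keeper): all of {3, 5} already in.
A3: add {1} — 1 (Runner) has 1→4.
A4 = A3; e.g. 0 (Keeper) can still go to 2. Fixed point.
From 1, successor 4 is in the attractor (rank 2); the other successor 2 is not.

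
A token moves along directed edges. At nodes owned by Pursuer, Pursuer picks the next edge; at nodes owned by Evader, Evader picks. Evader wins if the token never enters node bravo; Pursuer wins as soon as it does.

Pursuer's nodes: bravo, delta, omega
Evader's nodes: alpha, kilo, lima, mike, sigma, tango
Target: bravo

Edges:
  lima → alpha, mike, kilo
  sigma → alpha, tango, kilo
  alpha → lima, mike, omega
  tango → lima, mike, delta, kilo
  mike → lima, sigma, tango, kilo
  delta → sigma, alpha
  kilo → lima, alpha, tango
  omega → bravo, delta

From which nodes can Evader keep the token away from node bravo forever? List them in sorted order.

alpha, delta, kilo, lima, mike, sigma, tango

A0 = {bravo}
A1: add {omega} — omega (Pursuer) has omega→bravo.
A2 = A1; e.g. lima (Evader) can still go to alpha. Fixed point.
Pursuer's attractor = {bravo, omega}; Evader avoids the target exactly from the complement.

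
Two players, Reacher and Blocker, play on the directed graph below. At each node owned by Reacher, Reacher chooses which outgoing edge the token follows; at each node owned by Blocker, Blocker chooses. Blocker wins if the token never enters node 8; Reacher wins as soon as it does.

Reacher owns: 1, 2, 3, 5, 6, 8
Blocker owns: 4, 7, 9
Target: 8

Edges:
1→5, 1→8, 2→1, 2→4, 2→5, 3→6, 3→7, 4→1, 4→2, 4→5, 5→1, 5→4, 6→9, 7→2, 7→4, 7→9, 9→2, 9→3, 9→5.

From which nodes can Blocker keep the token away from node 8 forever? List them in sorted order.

3, 6, 7, 9

A0 = {8}
A1: add {1} — 1 (Reacher) has 1→8.
A2: add {2, 5} — 2 (Reacher) has 2→1; 5 (Reacher) has 5→1.
A3: add {4} — 4 (Blocker): all of {1, 2, 5} already in.
A4 = A3; e.g. 3 (Reacher) has no edge into A3. Fixed point.
Reacher's attractor = {1, 2, 4, 5, 8}; Blocker avoids the target exactly from the complement.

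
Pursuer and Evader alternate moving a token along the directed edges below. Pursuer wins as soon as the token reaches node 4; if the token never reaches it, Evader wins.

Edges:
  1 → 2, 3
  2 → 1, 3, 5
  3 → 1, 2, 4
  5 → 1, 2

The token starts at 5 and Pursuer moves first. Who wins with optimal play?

Evader

Track states (vertex, player-to-move).
A0 = {(4,Pursuer), (4,Evader)}
A1: add {(3,Pursuer)}.
A2 = A1; e.g. (1,Pursuer) stays out. (5,Pursuer) never enters ⇒ Evader avoids the target.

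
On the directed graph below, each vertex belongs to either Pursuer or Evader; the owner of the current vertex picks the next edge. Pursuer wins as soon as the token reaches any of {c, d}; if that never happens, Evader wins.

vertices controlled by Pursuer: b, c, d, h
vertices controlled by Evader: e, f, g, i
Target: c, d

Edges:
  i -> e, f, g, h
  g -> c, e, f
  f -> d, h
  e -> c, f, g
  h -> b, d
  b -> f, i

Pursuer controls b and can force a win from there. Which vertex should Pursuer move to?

A0 = {c, d}
A1: add {h} — h (Pursuer) has h→d.
A2: add {f} — f (Evader): all of {d, h} already in.
A3: add {b} — b (Pursuer) has b→f.
A4 = A3; e.g. e (Evader) can still go to g. Fixed point.
From b, successor f is in the attractor (rank 2); the other successor i is not.

f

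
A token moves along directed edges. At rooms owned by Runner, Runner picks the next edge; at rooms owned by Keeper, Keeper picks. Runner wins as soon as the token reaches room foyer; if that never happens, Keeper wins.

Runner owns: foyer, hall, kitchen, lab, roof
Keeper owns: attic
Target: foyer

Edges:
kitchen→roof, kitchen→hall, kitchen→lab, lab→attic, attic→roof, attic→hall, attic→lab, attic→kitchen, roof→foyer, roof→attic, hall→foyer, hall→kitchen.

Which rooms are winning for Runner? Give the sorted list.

foyer, hall, kitchen, roof

A0 = {foyer}
A1: add {hall, roof} — roof (Runner) has roof→foyer; hall (Runner) has hall→foyer.
A2: add {kitchen} — kitchen (Runner) has kitchen→roof.
A3 = A2; e.g. attic (Keeper) can still go to lab. Fixed point.
Runner's winning region = {foyer, hall, kitchen, roof}.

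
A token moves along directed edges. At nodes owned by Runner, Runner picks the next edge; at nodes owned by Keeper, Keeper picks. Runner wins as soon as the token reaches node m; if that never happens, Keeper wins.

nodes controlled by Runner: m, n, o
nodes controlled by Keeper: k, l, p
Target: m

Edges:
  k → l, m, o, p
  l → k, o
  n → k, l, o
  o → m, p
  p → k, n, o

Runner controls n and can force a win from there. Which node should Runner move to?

A0 = {m}
A1: add {o} — o (Runner) has o→m.
A2: add {n} — n (Runner) has n→o.
A3 = A2; e.g. k (Keeper) can still go to l. Fixed point.
From n, successor o is in the attractor (rank 1); the other successors k, l are not.

o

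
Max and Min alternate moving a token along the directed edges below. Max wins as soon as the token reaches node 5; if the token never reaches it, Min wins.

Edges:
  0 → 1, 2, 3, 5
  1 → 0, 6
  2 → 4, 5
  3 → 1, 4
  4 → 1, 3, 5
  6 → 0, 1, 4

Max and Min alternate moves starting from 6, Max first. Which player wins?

Min

Track states (vertex, player-to-move).
A0 = {(5,Max), (5,Min)}
A1: add {(0,Max), (2,Max), (4,Max)}.
A2: add {(2,Min)}.
A3 = A2; e.g. (0,Min) stays out. (6,Max) never enters ⇒ Min avoids the target.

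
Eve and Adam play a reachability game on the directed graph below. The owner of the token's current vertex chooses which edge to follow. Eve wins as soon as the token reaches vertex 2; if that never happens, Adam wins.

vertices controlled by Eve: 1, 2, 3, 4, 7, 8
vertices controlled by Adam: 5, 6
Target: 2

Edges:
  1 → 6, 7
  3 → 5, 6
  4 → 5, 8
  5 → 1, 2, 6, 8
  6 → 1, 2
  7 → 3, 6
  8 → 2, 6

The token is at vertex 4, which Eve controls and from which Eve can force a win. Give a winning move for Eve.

A0 = {2}
A1: add {8} — 8 (Eve) has 8→2.
A2: add {4} — 4 (Eve) has 4→8.
A3 = A2; e.g. 1 (Eve) has no edge into A2. Fixed point.
From 4, successor 8 is in the attractor (rank 1); the other successor 5 is not.

8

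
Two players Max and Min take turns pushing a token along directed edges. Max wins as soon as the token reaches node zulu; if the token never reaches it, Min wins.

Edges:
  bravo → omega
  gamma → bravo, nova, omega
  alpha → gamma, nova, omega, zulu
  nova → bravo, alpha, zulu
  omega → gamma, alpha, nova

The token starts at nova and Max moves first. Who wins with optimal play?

Max

Track states (vertex, player-to-move).
A0 = {(zulu,Max), (zulu,Min)}
A1: add {(alpha,Max), (nova,Max)}.
(nova,Max) ∈ A1 ⇒ Max forces the target.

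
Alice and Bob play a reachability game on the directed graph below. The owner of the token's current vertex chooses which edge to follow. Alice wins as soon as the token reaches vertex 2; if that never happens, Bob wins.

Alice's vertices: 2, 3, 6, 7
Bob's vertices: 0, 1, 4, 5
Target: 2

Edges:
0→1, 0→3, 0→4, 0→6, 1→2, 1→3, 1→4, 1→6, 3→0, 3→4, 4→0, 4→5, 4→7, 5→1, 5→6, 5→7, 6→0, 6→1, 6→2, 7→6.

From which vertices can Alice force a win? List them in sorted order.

2, 6, 7

A0 = {2}
A1: add {6} — 6 (Alice) has 6→2.
A2: add {7} — 7 (Alice) has 7→6.
A3 = A2; e.g. 0 (Bob) can still go to 1. Fixed point.
Alice's winning region = {2, 6, 7}.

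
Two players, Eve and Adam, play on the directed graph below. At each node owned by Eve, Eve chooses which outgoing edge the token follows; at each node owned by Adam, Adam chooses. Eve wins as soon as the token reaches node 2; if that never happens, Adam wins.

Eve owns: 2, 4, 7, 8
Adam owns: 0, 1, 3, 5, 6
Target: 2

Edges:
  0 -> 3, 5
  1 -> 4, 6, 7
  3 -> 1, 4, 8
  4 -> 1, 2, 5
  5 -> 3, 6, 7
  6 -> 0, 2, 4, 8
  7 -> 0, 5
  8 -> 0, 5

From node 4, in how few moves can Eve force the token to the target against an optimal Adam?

A0 = {2}
A1: add {4} — 4 (Eve) has 4→2.
A2 = A1; e.g. 0 (Adam) can still go to 3. Fixed point.
4 enters the attractor at level 1, so Eve can force the target in 1 move from there.

1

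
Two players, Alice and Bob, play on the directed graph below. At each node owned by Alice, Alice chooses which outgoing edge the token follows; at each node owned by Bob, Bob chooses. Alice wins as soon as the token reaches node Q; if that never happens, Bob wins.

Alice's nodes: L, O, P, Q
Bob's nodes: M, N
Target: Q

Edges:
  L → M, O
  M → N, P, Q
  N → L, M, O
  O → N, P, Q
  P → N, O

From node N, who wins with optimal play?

Bob

A0 = {Q}
A1: add {O} — O (Alice) has O→Q.
A2: add {L, P} — L (Alice) has L→O; P (Alice) has P→O.
A3 = A2; e.g. M (Bob) can still go to N. Fixed point.
N never enters the attractor, so Bob can avoid the target forever.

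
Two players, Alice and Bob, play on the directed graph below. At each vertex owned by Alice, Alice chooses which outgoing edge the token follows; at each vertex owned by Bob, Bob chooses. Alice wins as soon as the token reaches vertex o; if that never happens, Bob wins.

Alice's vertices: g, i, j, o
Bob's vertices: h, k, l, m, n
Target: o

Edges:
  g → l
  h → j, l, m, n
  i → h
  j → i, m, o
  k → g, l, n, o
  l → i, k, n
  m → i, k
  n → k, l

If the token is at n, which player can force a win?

A0 = {o}
A1: add {j} — j (Alice) has j→o.
A2 = A1; e.g. g (Alice) has no edge into A1. Fixed point.
n never enters the attractor, so Bob can avoid the target forever.

Bob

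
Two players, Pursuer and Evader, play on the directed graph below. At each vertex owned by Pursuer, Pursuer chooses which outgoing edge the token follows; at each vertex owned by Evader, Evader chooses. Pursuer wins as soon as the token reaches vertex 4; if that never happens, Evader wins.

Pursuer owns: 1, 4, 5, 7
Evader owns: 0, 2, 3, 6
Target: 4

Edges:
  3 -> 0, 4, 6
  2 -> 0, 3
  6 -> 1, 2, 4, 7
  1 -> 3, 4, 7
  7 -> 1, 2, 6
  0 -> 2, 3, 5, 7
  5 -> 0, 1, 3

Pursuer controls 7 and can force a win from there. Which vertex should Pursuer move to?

A0 = {4}
A1: add {1} — 1 (Pursuer) has 1→4.
A2: add {5, 7} — 5 (Pursuer) has 5→1; 7 (Pursuer) has 7→1.
A3 = A2; e.g. 0 (Evader) can still go to 2. Fixed point.
From 7, successor 1 is in the attractor (rank 1); the other successors 2, 6 are not.

1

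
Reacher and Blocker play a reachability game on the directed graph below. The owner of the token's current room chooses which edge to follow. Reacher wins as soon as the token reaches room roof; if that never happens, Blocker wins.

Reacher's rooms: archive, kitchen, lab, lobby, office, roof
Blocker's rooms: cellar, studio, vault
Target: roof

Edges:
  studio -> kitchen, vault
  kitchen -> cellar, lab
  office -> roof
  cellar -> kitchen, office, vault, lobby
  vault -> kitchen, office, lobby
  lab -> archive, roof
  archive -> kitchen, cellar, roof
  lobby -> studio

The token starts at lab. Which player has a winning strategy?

A0 = {roof}
A1: add {archive, lab, office} — office (Reacher) has office→roof; lab (Reacher) has lab→roof; archive (Reacher) has archive→roof.
lab ∈ A1, so Reacher can force the target.

Reacher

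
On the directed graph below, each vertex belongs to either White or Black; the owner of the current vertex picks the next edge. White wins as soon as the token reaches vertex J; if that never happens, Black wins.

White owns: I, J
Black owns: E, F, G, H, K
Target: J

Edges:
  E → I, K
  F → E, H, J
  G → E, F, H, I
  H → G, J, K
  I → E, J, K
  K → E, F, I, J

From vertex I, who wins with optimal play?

A0 = {J}
A1: add {I} — I (White) has I→J.
A2 = A1; e.g. E (Black) can still go to K. Fixed point.
I ∈ A1, so White can force the target.

White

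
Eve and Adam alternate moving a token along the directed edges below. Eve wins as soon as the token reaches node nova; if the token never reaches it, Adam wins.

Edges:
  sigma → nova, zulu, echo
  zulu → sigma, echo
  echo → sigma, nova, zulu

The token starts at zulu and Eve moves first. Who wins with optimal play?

Track states (vertex, player-to-move).
A0 = {(nova,Eve), (nova,Adam)}
A1: add {(sigma,Eve), (echo,Eve)}.
A2: add {(zulu,Adam)}.
A3 = A2; e.g. (sigma,Adam) stays out. (zulu,Eve) never enters ⇒ Adam avoids the target.

Adam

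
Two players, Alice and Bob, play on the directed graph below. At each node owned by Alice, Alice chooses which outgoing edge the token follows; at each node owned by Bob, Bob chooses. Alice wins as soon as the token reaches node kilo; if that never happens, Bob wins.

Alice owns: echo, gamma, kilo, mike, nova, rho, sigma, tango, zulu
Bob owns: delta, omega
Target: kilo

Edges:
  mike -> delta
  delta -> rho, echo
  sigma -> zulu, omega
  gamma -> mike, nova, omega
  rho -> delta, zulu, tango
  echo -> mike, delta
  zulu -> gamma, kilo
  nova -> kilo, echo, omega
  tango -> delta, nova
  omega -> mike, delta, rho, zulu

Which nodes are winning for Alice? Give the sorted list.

gamma, kilo, nova, rho, sigma, tango, zulu

A0 = {kilo}
A1: add {nova, zulu} — zulu (Alice) has zulu→kilo; nova (Alice) has nova→kilo.
A2: add {gamma, rho, sigma, tango} — sigma (Alice) has sigma→zulu; gamma (Alice) has gamma→nova; rho (Alice) has rho→zulu; tango (Alice) has tango→nova.
A3 = A2; e.g. mike (Alice) has no edge into A2. Fixed point.
Alice's winning region = {gamma, kilo, nova, rho, sigma, tango, zulu}.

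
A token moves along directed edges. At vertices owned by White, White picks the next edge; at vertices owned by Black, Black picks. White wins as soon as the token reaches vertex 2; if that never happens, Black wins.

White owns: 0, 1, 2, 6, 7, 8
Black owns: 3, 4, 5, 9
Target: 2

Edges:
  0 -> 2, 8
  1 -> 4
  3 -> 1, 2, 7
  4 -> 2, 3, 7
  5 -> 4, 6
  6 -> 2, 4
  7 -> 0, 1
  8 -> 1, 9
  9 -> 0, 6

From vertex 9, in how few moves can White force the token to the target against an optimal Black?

A0 = {2}
A1: add {0, 6} — 0 (White) has 0→2; 6 (White) has 6→2.
A2: add {7, 9} — 7 (White) has 7→0; 9 (Black): all of {0, 6} already in.
9 enters the attractor at level 2, so White can force the target in 2 moves from there.

2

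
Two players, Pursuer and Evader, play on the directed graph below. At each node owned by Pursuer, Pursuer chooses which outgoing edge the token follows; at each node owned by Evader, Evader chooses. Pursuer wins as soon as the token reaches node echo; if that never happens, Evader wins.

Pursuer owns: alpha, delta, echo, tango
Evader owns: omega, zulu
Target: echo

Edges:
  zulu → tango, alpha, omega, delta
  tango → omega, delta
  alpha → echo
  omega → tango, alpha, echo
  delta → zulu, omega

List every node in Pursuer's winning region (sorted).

A0 = {echo}
A1: add {alpha} — alpha (Pursuer) has alpha→echo.
A2 = A1; e.g. zulu (Evader) can still go to tango. Fixed point.
Pursuer's winning region = {alpha, echo}.

alpha, echo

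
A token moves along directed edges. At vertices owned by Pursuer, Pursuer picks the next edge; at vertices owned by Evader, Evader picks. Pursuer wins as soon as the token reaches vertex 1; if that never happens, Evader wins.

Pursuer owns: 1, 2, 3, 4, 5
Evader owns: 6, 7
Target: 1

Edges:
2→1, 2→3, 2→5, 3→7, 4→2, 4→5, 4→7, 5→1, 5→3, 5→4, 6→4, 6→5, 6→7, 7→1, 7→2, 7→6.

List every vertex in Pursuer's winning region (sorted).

A0 = {1}
A1: add {2, 5} — 2 (Pursuer) has 2→1; 5 (Pursuer) has 5→1.
A2: add {4} — 4 (Pursuer) has 4→2.
A3 = A2; e.g. 3 (Pursuer) has no edge into A2. Fixed point.
Pursuer's winning region = {1, 2, 4, 5}.

1, 2, 4, 5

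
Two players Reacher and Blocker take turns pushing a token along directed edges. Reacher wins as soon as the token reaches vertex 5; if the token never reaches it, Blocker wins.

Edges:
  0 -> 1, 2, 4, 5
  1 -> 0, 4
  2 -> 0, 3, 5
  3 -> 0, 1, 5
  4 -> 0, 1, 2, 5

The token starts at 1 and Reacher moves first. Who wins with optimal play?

Blocker

Track states (vertex, player-to-move).
A0 = {(5,Reacher), (5,Blocker)}
A1: add {(0,Reacher), (2,Reacher), (3,Reacher), (4,Reacher)}.
A2: add {(1,Blocker), (2,Blocker)}.
A3 = A2; e.g. (0,Blocker) stays out. (1,Reacher) never enters ⇒ Blocker avoids the target.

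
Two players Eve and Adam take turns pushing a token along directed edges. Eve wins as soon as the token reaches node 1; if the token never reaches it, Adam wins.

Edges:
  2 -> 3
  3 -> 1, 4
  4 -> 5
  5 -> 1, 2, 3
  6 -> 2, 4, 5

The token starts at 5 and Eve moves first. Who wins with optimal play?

Track states (vertex, player-to-move).
A0 = {(1,Eve), (1,Adam)}
A1: add {(3,Eve), (5,Eve)}.
(5,Eve) ∈ A1 ⇒ Eve forces the target.

Eve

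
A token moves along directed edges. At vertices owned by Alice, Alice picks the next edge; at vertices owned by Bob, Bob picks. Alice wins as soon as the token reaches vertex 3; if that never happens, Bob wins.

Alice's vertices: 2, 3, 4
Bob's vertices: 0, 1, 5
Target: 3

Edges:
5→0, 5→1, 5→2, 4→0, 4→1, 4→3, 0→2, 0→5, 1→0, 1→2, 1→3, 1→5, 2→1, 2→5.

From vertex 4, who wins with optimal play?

Alice

A0 = {3}
A1: add {4} — 4 (Alice) has 4→3.
A2 = A1; e.g. 0 (Bob) can still go to 2. Fixed point.
4 ∈ A1, so Alice can force the target.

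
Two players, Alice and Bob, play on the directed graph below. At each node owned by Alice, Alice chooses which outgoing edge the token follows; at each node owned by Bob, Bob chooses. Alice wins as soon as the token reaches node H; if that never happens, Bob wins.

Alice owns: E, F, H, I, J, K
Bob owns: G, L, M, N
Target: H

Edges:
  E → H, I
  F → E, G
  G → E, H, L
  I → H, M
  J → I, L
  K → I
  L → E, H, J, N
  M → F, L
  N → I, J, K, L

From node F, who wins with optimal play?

Alice

A0 = {H}
A1: add {E, I} — E (Alice) has E→H; I (Alice) has I→H.
A2: add {F, J, K} — F (Alice) has F→E; J (Alice) has J→I; K (Alice) has K→I.
A3 = A2; e.g. G (Bob) can still go to L. Fixed point.
F ∈ A2, so Alice can force the target.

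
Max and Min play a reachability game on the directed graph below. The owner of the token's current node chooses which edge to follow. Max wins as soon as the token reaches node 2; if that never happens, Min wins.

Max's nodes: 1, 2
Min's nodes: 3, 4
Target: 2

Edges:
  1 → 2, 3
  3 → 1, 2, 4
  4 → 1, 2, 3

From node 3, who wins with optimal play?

Min

A0 = {2}
A1: add {1} — 1 (Max) has 1→2.
A2 = A1; e.g. 3 (Min) can still go to 4. Fixed point.
3 never enters the attractor, so Min can avoid the target forever.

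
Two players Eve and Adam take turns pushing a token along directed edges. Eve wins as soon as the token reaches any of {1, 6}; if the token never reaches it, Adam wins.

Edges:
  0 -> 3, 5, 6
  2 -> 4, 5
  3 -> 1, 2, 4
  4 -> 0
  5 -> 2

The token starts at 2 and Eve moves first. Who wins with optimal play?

Eve

Track states (vertex, player-to-move).
A0 = {(1,Eve), (1,Adam), (6,Eve), (6,Adam)}
A1: add {(0,Eve), (3,Eve)}.
A2: add {(4,Adam)}.
A3: add {(2,Eve)}.
(2,Eve) ∈ A3 ⇒ Eve forces the target.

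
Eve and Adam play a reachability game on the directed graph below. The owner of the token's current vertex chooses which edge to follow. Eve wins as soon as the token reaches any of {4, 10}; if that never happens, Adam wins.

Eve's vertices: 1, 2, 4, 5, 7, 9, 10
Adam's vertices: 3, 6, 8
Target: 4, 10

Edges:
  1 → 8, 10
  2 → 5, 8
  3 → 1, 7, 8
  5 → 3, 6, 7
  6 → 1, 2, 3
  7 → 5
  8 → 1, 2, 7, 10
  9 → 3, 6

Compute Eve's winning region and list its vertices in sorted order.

A0 = {4, 10}
A1: add {1} — 1 (Eve) has 1→10.
A2 = A1; e.g. 2 (Eve) has no edge into A1. Fixed point.
Eve's winning region = {1, 4, 10}.

1, 4, 10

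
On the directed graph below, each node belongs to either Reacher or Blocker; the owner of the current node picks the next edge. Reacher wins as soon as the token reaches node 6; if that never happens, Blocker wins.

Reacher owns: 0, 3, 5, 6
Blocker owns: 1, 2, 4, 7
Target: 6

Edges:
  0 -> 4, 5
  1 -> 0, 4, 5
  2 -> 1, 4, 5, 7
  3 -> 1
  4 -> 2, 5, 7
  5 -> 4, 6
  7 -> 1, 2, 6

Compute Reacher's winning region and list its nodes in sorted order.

0, 5, 6

A0 = {6}
A1: add {5} — 5 (Reacher) has 5→6.
A2: add {0} — 0 (Reacher) has 0→5.
A3 = A2; e.g. 1 (Blocker) can still go to 4. Fixed point.
Reacher's winning region = {0, 5, 6}.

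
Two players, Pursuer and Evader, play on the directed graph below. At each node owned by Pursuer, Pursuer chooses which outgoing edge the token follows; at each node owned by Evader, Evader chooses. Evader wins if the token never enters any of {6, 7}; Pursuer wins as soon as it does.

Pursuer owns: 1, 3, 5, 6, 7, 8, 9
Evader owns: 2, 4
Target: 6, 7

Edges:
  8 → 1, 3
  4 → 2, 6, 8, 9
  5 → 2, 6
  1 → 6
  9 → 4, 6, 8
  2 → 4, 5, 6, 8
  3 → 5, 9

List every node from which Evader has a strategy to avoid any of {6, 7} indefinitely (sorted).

2, 4

A0 = {6, 7}
A1: add {1, 5, 9} — 1 (Pursuer) has 1→6; 5 (Pursuer) has 5→6; 9 (Pursuer) has 9→6.
A2: add {3, 8} — 3 (Pursuer) has 3→5; 8 (Pursuer) has 8→1.
A3 = A2; e.g. 2 (Evader) can still go to 4. Fixed point.
Pursuer's attractor = {1, 3, 5, 6, 7, 8, 9}; Evader avoids the target exactly from the complement.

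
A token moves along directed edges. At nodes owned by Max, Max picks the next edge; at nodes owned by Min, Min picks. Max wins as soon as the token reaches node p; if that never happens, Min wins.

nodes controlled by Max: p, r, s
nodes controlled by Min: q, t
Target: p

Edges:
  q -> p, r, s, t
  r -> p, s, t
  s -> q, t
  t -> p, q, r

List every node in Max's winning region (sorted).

p, r

A0 = {p}
A1: add {r} — r (Max) has r→p.
A2 = A1; e.g. q (Min) can still go to s. Fixed point.
Max's winning region = {p, r}.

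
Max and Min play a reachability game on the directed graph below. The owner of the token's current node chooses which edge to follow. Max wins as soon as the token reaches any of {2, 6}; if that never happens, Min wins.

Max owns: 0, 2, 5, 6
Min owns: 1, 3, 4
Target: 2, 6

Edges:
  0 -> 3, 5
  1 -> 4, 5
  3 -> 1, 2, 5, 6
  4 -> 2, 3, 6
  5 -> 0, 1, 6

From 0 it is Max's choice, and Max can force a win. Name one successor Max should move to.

5

A0 = {2, 6}
A1: add {5} — 5 (Max) has 5→6.
A2: add {0} — 0 (Max) has 0→5.
A3 = A2; e.g. 1 (Min) can still go to 4. Fixed point.
From 0, successor 5 is in the attractor (rank 1); the other successor 3 is not.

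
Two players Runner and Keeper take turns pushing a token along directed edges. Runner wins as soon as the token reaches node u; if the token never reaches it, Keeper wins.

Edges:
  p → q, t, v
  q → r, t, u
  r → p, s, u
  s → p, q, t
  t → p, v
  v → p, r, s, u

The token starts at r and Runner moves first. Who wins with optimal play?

Runner

Track states (vertex, player-to-move).
A0 = {(u,Runner), (u,Keeper)}
A1: add {(q,Runner), (r,Runner), (v,Runner)}.
(r,Runner) ∈ A1 ⇒ Runner forces the target.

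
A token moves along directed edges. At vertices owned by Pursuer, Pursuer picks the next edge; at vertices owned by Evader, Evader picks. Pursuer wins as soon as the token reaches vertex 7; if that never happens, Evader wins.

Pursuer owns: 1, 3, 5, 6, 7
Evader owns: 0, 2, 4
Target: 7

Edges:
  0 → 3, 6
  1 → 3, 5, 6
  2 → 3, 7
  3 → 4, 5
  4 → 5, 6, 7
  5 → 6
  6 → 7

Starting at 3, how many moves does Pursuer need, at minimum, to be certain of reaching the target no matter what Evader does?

3

A0 = {7}
A1: add {6} — 6 (Pursuer) has 6→7.
A2: add {1, 5} — 1 (Pursuer) has 1→6; 5 (Pursuer) has 5→6.
A3: add {3, 4} — 3 (Pursuer) has 3→5; 4 (Evader): all of {5, 6, 7} already in.
3 enters the attractor at level 3, so Pursuer can force the target in 3 moves from there.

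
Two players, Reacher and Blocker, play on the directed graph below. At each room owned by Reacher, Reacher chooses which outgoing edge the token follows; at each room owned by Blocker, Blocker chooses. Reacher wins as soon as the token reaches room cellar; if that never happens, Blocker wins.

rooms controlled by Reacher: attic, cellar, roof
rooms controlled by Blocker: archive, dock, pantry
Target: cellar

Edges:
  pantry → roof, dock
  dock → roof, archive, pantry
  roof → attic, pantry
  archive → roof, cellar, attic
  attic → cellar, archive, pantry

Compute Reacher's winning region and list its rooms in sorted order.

archive, attic, cellar, roof

A0 = {cellar}
A1: add {attic} — attic (Reacher) has attic→cellar.
A2: add {roof} — roof (Reacher) has roof→attic.
A3: add {archive} — archive (Blocker): all of {roof, cellar, attic} already in.
A4 = A3; e.g. dock (Blocker) can still go to pantry. Fixed point.
Reacher's winning region = {archive, attic, cellar, roof}.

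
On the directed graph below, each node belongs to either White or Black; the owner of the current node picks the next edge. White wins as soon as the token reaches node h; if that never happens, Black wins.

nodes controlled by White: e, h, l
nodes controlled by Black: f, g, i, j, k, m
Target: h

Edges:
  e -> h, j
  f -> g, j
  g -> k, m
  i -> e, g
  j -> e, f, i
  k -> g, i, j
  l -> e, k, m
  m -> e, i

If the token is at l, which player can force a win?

White

A0 = {h}
A1: add {e} — e (White) has e→h.
A2: add {l} — l (White) has l→e.
A3 = A2; e.g. f (Black) can still go to g. Fixed point.
l ∈ A2, so White can force the target.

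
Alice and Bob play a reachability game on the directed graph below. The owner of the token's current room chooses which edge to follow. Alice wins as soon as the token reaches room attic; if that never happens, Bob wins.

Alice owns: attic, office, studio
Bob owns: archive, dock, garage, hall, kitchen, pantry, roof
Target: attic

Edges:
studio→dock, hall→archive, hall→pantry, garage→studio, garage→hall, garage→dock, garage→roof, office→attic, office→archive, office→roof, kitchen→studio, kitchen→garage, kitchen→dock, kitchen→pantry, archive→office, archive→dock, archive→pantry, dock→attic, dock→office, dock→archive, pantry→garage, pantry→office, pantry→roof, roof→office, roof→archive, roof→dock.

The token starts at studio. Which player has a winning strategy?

A0 = {attic}
A1: add {office} — office (Alice) has office→attic.
A2 = A1; e.g. studio (Alice) has no edge into A1. Fixed point.
studio never enters the attractor, so Bob can avoid the target forever.

Bob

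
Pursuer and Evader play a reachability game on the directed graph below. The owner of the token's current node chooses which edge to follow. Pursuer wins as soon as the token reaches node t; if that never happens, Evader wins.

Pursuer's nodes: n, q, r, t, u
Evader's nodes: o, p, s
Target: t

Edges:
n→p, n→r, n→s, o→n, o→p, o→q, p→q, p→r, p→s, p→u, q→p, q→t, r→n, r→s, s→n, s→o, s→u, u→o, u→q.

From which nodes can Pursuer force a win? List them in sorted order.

q, t, u

A0 = {t}
A1: add {q} — q (Pursuer) has q→t.
A2: add {u} — u (Pursuer) has u→q.
A3 = A2; e.g. n (Pursuer) has no edge into A2. Fixed point.
Pursuer's winning region = {q, t, u}.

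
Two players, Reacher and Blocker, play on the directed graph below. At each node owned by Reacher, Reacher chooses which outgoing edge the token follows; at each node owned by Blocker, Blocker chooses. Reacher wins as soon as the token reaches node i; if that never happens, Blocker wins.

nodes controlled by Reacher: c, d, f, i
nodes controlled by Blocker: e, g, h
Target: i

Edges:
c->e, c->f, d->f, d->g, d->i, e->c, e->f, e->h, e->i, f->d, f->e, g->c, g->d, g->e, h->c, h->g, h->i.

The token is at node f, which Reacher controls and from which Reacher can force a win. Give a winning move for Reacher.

A0 = {i}
A1: add {d} — d (Reacher) has d→i.
A2: add {f} — f (Reacher) has f→d.
A3: add {c} — c (Reacher) has c→f.
A4 = A3; e.g. e (Blocker) can still go to h. Fixed point.
From f, successor d is in the attractor (rank 1); the other successor e is not.

d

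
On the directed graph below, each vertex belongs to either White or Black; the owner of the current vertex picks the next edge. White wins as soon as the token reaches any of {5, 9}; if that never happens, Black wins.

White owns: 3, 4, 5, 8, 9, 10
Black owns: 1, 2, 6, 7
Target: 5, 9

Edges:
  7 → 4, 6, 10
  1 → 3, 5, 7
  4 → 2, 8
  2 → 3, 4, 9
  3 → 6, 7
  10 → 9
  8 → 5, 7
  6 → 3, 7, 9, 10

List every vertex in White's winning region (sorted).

A0 = {5, 9}
A1: add {8, 10} — 8 (White) has 8→5; 10 (White) has 10→9.
A2: add {4} — 4 (White) has 4→8.
A3 = A2; e.g. 1 (Black) can still go to 3. Fixed point.
White's winning region = {4, 5, 8, 9, 10}.

4, 5, 8, 9, 10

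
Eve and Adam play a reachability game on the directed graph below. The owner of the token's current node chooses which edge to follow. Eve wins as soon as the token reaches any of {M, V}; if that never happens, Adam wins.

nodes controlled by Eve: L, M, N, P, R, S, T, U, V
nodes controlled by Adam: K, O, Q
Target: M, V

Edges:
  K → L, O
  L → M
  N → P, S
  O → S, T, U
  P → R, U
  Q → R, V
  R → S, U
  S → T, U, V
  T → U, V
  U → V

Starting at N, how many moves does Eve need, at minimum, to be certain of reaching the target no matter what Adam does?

A0 = {M, V}
A1: add {L, S, T, U} — L (Eve) has L→M; S (Eve) has S→V; T (Eve) has T→V; U (Eve) has U→V.
A2: add {N, O, P, R} — N (Eve) has N→S; O (Adam): all of {S, T, U} already in; P (Eve) has P→U; R (Eve) has R→S.
N enters the attractor at level 2, so Eve can force the target in 2 moves from there.

2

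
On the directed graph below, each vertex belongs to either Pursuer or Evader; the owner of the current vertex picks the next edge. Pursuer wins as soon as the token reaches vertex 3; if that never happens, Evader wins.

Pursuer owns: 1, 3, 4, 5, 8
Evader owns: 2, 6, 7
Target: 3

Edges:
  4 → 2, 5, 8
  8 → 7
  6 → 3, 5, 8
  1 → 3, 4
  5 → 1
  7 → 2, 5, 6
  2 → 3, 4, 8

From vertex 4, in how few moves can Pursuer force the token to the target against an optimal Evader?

3

A0 = {3}
A1: add {1} — 1 (Pursuer) has 1→3.
A2: add {5} — 5 (Pursuer) has 5→1.
A3: add {4} — 4 (Pursuer) has 4→5.
A4 = A3; e.g. 2 (Evader) can still go to 8. Fixed point.
4 enters the attractor at level 3, so Pursuer can force the target in 3 moves from there.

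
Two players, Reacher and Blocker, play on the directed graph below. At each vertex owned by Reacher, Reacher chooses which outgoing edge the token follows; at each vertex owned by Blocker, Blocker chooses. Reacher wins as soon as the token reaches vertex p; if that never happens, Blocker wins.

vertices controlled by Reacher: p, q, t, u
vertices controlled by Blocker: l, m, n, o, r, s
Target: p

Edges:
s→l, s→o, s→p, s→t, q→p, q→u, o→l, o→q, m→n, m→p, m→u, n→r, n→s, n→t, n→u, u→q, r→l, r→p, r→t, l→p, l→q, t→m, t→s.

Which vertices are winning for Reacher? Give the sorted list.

l, o, p, q, u

A0 = {p}
A1: add {q} — q (Reacher) has q→p.
A2: add {l, u} — l (Blocker): all of {p, q} already in; u (Reacher) has u→q.
A3: add {o} — o (Blocker): all of {l, q} already in.
A4 = A3; e.g. m (Blocker) can still go to n. Fixed point.
Reacher's winning region = {l, o, p, q, u}.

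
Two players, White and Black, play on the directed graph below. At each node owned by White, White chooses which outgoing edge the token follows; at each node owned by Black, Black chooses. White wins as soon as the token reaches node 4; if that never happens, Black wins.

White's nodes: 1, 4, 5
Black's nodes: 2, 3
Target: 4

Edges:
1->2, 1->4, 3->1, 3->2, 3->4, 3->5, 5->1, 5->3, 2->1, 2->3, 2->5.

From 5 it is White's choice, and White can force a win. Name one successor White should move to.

A0 = {4}
A1: add {1} — 1 (White) has 1→4.
A2: add {5} — 5 (White) has 5→1.
A3 = A2; e.g. 2 (Black) can still go to 3. Fixed point.
From 5, successor 1 is in the attractor (rank 1); the other successor 3 is not.

1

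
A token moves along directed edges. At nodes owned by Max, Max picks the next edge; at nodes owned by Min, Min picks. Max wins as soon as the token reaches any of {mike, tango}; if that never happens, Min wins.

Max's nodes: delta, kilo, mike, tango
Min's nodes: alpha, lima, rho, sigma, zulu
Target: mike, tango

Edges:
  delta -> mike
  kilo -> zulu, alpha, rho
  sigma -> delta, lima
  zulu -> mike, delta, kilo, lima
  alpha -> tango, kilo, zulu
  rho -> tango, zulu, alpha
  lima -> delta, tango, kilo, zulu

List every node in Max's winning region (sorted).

A0 = {mike, tango}
A1: add {delta} — delta (Max) has delta→mike.
A2 = A1; e.g. kilo (Max) has no edge into A1. Fixed point.
Max's winning region = {delta, mike, tango}.

delta, mike, tango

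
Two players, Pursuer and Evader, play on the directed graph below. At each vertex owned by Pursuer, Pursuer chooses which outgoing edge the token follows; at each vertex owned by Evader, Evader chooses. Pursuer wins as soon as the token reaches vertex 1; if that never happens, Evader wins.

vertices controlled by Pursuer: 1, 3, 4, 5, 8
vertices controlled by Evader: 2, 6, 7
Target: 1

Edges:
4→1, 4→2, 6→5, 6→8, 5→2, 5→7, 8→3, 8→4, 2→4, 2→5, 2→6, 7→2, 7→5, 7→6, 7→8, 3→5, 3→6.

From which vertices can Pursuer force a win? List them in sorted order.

1, 4, 8

A0 = {1}
A1: add {4} — 4 (Pursuer) has 4→1.
A2: add {8} — 8 (Pursuer) has 8→4.
A3 = A2; e.g. 2 (Evader) can still go to 5. Fixed point.
Pursuer's winning region = {1, 4, 8}.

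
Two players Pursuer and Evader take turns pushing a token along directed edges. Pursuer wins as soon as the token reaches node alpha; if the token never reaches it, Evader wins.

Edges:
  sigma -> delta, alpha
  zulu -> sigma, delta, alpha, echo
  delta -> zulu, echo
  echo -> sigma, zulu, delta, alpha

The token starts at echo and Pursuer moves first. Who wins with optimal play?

Track states (vertex, player-to-move).
A0 = {(alpha,Pursuer), (alpha,Evader)}
A1: add {(sigma,Pursuer), (zulu,Pursuer), (echo,Pursuer)}.
(echo,Pursuer) ∈ A1 ⇒ Pursuer forces the target.

Pursuer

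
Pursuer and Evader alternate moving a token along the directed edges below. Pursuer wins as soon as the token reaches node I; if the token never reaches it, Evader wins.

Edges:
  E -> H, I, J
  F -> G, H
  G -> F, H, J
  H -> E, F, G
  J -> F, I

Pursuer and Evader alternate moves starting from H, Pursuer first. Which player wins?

Evader

Track states (vertex, player-to-move).
A0 = {(I,Pursuer), (I,Evader)}
A1: add {(E,Pursuer), (J,Pursuer)}.
A2 = A1; e.g. (E,Evader) stays out. (H,Pursuer) never enters ⇒ Evader avoids the target.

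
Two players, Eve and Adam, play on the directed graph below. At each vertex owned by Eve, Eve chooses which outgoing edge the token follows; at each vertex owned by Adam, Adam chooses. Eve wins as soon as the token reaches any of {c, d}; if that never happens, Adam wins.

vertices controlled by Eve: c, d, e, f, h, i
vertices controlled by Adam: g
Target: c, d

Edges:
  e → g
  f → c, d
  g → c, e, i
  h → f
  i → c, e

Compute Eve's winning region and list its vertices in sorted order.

c, d, f, h, i

A0 = {c, d}
A1: add {f, i} — f (Eve) has f→c; i (Eve) has i→c.
A2: add {h} — h (Eve) has h→f.
A3 = A2; e.g. e (Eve) has no edge into A2. Fixed point.
Eve's winning region = {c, d, f, h, i}.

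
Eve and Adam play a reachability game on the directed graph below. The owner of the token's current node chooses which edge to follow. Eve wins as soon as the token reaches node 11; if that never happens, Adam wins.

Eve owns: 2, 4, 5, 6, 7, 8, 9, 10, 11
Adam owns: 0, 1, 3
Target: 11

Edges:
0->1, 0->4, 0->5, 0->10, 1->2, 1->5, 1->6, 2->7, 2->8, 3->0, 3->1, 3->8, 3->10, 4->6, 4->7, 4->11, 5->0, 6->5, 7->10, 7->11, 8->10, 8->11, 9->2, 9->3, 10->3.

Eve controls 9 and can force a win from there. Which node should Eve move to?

2

A0 = {11}
A1: add {4, 7, 8} — 4 (Eve) has 4→11; 7 (Eve) has 7→11; 8 (Eve) has 8→11.
A2: add {2} — 2 (Eve) has 2→7.
A3: add {9} — 9 (Eve) has 9→2.
A4 = A3; e.g. 0 (Adam) can still go to 1. Fixed point.
From 9, successor 2 is in the attractor (rank 2); the other successor 3 is not.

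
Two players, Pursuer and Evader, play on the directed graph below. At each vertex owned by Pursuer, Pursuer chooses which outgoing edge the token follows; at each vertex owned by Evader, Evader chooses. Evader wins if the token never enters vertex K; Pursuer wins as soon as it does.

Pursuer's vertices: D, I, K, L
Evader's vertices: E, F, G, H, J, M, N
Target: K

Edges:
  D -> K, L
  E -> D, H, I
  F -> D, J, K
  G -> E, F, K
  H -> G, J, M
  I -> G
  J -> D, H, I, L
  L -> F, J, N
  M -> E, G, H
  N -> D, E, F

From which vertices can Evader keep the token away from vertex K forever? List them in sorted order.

E, F, G, H, I, J, L, M, N

A0 = {K}
A1: add {D} — D (Pursuer) has D→K.
A2 = A1; e.g. E (Evader) can still go to H. Fixed point.
Pursuer's attractor = {D, K}; Evader avoids the target exactly from the complement.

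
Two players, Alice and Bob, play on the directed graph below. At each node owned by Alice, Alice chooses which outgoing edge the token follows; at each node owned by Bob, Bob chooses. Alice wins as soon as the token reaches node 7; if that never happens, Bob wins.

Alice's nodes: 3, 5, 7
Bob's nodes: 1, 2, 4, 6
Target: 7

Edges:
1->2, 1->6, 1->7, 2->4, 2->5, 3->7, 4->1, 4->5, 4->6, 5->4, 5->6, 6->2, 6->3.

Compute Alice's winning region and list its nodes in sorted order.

3, 7

A0 = {7}
A1: add {3} — 3 (Alice) has 3→7.
A2 = A1; e.g. 1 (Bob) can still go to 2. Fixed point.
Alice's winning region = {3, 7}.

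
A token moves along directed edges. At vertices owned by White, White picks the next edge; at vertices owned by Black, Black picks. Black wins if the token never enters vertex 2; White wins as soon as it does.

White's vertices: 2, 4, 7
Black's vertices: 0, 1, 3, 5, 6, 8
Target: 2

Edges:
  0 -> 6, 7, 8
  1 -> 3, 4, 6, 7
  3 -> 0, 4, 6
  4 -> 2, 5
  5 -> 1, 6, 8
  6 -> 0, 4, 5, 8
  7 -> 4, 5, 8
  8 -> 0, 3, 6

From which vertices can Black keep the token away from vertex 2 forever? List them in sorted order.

0, 1, 3, 5, 6, 8

A0 = {2}
A1: add {4} — 4 (White) has 4→2.
A2: add {7} — 7 (White) has 7→4.
A3 = A2; e.g. 0 (Black) can still go to 6. Fixed point.
White's attractor = {2, 4, 7}; Black avoids the target exactly from the complement.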